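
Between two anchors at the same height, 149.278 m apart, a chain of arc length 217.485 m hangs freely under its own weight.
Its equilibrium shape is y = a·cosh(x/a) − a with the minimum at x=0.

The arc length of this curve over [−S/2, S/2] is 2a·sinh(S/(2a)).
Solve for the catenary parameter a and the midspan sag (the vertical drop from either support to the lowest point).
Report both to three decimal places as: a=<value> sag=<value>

seed: a₀ = √(S³/(24(L−S))) = √(149.278³/(24·68.207)) = 45.078932
iter 1: u=1.655740  f(a)=+9.983e+00  f'(a)=-3.941e+00  a ← 45.078932 − (+9.983e+00/-3.941e+00) = 47.612041
iter 2: u=1.567650  f(a)=+9.033e-01  f'(a)=-3.258e+00  a ← 47.612041 − (+9.033e-01/-3.258e+00) = 47.889341
iter 3: u=1.558572  f(a)=+9.020e-03  f'(a)=-3.193e+00  a ← 47.889341 − (+9.020e-03/-3.193e+00) = 47.892166
iter 4: u=1.558480  f(a)=+9.193e-07  f'(a)=-3.192e+00  a ← 47.892166 − (+9.193e-07/-3.192e+00) = 47.892166
iter 5: u=1.558480  f(a)=+0.000e+00  f'(a)=-3.192e+00  a ← 47.892166 − (+0.000e+00/-3.192e+00) = 47.892166
converged: |Δa| < 1e-12 after 5 iterations
sag = a·(cosh(S/(2a)) − 1) = 47.892166·(cosh(1.558480) − 1) = 70.929511
T_max/T_min = cosh(S/(2a)) = 2.481025

a=47.892 sag=70.930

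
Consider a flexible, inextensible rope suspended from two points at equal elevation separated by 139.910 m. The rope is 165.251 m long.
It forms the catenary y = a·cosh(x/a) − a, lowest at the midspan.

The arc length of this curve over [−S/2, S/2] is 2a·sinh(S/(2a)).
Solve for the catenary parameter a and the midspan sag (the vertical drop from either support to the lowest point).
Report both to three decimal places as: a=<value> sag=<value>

seed: a₀ = √(S³/(24(L−S))) = √(139.910³/(24·25.341)) = 67.105117
iter 1: u=1.042469  f(a)=+1.413e+00  f'(a)=-8.406e-01  a ← 67.105117 − (+1.413e+00/-8.406e-01) = 68.786229
iter 2: u=1.016991  f(a)=+5.484e-02  f'(a)=-7.765e-01  a ← 68.786229 − (+5.484e-02/-7.765e-01) = 68.856861
iter 3: u=1.015948  f(a)=+9.000e-05  f'(a)=-7.739e-01  a ← 68.856861 − (+9.000e-05/-7.739e-01) = 68.856978
iter 4: u=1.015946  f(a)=+2.432e-10  f'(a)=-7.739e-01  a ← 68.856978 − (+2.432e-10/-7.739e-01) = 68.856978
iter 5: u=1.015946  f(a)=+2.842e-14  f'(a)=-7.739e-01  a ← 68.856978 − (+2.842e-14/-7.739e-01) = 68.856978
converged: |Δa| < 1e-12 after 5 iterations
sag = a·(cosh(S/(2a)) − 1) = 68.856978·(cosh(1.015946) − 1) = 38.698853
T_max/T_min = cosh(S/(2a)) = 1.562018

a=68.857 sag=38.699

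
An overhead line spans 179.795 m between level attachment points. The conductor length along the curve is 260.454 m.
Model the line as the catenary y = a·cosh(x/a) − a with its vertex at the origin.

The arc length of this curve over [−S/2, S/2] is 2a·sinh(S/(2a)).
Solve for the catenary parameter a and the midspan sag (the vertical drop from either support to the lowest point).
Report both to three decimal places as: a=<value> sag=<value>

a=58.157 sag=84.466

seed: a₀ = √(S³/(24(L−S))) = √(179.795³/(24·80.659)) = 54.794173
iter 1: u=1.640640  f(a)=+1.158e+01  f'(a)=-3.817e+00  a ← 54.794173 − (+1.158e+01/-3.817e+00) = 57.827705
iter 2: u=1.554575  f(a)=+1.031e+00  f'(a)=-3.165e+00  a ← 57.827705 − (+1.031e+00/-3.165e+00) = 58.153508
iter 3: u=1.545865  f(a)=+9.942e-03  f'(a)=-3.104e+00  a ← 58.153508 − (+9.942e-03/-3.104e+00) = 58.156711
iter 4: u=1.545780  f(a)=+9.441e-07  f'(a)=-3.103e+00  a ← 58.156711 − (+9.441e-07/-3.103e+00) = 58.156711
iter 5: u=1.545780  f(a)=+0.000e+00  f'(a)=-3.103e+00  a ← 58.156711 − (+0.000e+00/-3.103e+00) = 58.156711
converged: |Δa| < 1e-12 after 5 iterations
sag = a·(cosh(S/(2a)) − 1) = 58.156711·(cosh(1.545780) − 1) = 84.466129
T_max/T_min = cosh(S/(2a)) = 2.452388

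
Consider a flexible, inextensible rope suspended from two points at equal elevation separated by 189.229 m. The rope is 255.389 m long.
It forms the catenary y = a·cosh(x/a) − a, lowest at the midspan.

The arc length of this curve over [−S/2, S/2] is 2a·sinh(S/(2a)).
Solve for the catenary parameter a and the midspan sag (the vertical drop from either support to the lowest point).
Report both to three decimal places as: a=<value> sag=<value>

seed: a₀ = √(S³/(24(L−S))) = √(189.229³/(24·66.160)) = 65.324813
iter 1: u=1.448370  f(a)=+7.296e+00  f'(a)=-2.484e+00  a ← 65.324813 − (+7.296e+00/-2.484e+00) = 68.262631
iter 2: u=1.386037  f(a)=+5.211e-01  f'(a)=-2.140e+00  a ← 68.262631 − (+5.211e-01/-2.140e+00) = 68.506076
iter 3: u=1.381111  f(a)=+3.109e-03  f'(a)=-2.115e+00  a ← 68.506076 − (+3.109e-03/-2.115e+00) = 68.507547
iter 4: u=1.381081  f(a)=+1.122e-07  f'(a)=-2.115e+00  a ← 68.507547 − (+1.122e-07/-2.115e+00) = 68.507547
iter 5: u=1.381081  f(a)=+0.000e+00  f'(a)=-2.115e+00  a ← 68.507547 − (+0.000e+00/-2.115e+00) = 68.507547
converged: |Δa| < 1e-12 after 5 iterations
sag = a·(cosh(S/(2a)) − 1) = 68.507547·(cosh(1.381081) − 1) = 76.403355
T_max/T_min = cosh(S/(2a)) = 2.115255

a=68.508 sag=76.403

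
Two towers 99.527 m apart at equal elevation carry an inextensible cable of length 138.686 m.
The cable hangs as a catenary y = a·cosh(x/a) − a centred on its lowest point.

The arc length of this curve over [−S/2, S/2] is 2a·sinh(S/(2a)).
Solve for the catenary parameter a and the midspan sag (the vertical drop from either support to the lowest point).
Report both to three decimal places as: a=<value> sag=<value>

seed: a₀ = √(S³/(24(L−S))) = √(99.527³/(24·39.159)) = 32.388434
iter 1: u=1.536459  f(a)=+4.891e+00  f'(a)=-3.039e+00  a ← 32.388434 − (+4.891e+00/-3.039e+00) = 33.997616
iter 2: u=1.463735  f(a)=+3.881e-01  f'(a)=-2.574e+00  a ← 33.997616 − (+3.881e-01/-2.574e+00) = 34.148377
iter 3: u=1.457273  f(a)=+2.910e-03  f'(a)=-2.536e+00  a ← 34.148377 − (+2.910e-03/-2.536e+00) = 34.149525
iter 4: u=1.457224  f(a)=+1.663e-07  f'(a)=-2.536e+00  a ← 34.149525 − (+1.663e-07/-2.536e+00) = 34.149525
iter 5: u=1.457224  f(a)=+0.000e+00  f'(a)=-2.536e+00  a ← 34.149525 − (+0.000e+00/-2.536e+00) = 34.149525
converged: |Δa| < 1e-12 after 5 iterations
sag = a·(cosh(S/(2a)) − 1) = 34.149525·(cosh(1.457224) − 1) = 43.146282
T_max/T_min = cosh(S/(2a)) = 2.263452

a=34.150 sag=43.146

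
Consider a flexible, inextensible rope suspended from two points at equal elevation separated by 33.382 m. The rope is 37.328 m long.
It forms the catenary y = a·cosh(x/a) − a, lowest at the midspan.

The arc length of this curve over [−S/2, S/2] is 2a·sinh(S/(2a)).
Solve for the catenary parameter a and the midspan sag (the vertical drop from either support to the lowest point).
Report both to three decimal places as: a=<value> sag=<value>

seed: a₀ = √(S³/(24(L−S))) = √(33.382³/(24·3.946)) = 19.819120
iter 1: u=0.842167  f(a)=+1.423e-01  f'(a)=-4.272e-01  a ← 19.819120 − (+1.423e-01/-4.272e-01) = 20.152292
iter 2: u=0.828243  f(a)=+3.668e-03  f'(a)=-4.054e-01  a ← 20.152292 − (+3.668e-03/-4.054e-01) = 20.161340
iter 3: u=0.827872  f(a)=+2.580e-06  f'(a)=-4.048e-01  a ← 20.161340 − (+2.580e-06/-4.048e-01) = 20.161346
iter 4: u=0.827871  f(a)=+1.286e-12  f'(a)=-4.048e-01  a ← 20.161346 − (+1.286e-12/-4.048e-01) = 20.161346
converged: |Δa| < 1e-12 after 4 iterations
sag = a·(cosh(S/(2a)) − 1) = 20.161346·(cosh(0.827871) − 1) = 7.312728
T_max/T_min = cosh(S/(2a)) = 1.362710

a=20.161 sag=7.313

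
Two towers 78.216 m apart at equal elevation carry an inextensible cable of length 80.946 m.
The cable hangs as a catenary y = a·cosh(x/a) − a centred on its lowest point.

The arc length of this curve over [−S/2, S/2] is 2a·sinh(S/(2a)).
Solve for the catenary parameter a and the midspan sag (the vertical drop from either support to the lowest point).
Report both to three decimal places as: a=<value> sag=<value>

seed: a₀ = √(S³/(24(L−S))) = √(78.216³/(24·2.730)) = 85.458735
iter 1: u=0.457624  f(a)=+2.873e-02  f'(a)=-6.524e-02  a ← 85.458735 − (+2.873e-02/-6.524e-02) = 85.899100
iter 2: u=0.455278  f(a)=+2.236e-04  f'(a)=-6.423e-02  a ← 85.899100 − (+2.236e-04/-6.423e-02) = 85.902581
iter 3: u=0.455260  f(a)=+1.378e-08  f'(a)=-6.422e-02  a ← 85.902581 − (+1.378e-08/-6.422e-02) = 85.902581
iter 4: u=0.455260  f(a)=+1.421e-14  f'(a)=-6.422e-02  a ← 85.902581 − (+1.421e-14/-6.422e-02) = 85.902581
converged: |Δa| < 1e-12 after 4 iterations
sag = a·(cosh(S/(2a)) − 1) = 85.902581·(cosh(0.455260) − 1) = 9.056974
T_max/T_min = cosh(S/(2a)) = 1.105433

a=85.903 sag=9.057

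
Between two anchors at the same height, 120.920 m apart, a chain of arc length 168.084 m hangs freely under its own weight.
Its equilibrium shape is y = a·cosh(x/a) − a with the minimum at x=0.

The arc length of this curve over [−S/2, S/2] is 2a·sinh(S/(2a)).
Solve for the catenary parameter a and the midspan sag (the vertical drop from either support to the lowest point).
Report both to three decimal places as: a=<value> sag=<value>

seed: a₀ = √(S³/(24(L−S))) = √(120.920³/(24·47.164)) = 39.521760
iter 1: u=1.529790  f(a)=+5.837e+00  f'(a)=-2.994e+00  a ← 39.521760 − (+5.837e+00/-2.994e+00) = 41.471127
iter 2: u=1.457882  f(a)=+4.596e-01  f'(a)=-2.539e+00  a ← 41.471127 − (+4.596e-01/-2.539e+00) = 41.652115
iter 3: u=1.451547  f(a)=+3.389e-03  f'(a)=-2.502e+00  a ← 41.652115 − (+3.389e-03/-2.502e+00) = 41.653469
iter 4: u=1.451500  f(a)=+1.872e-07  f'(a)=-2.502e+00  a ← 41.653469 − (+1.872e-07/-2.502e+00) = 41.653469
iter 5: u=1.451500  f(a)=-2.842e-14  f'(a)=-2.502e+00  a ← 41.653469 − (-2.842e-14/-2.502e+00) = 41.653469
converged: |Δa| < 1e-12 after 5 iterations
sag = a·(cosh(S/(2a)) − 1) = 41.653469·(cosh(1.451500) − 1) = 52.144554
T_max/T_min = cosh(S/(2a)) = 2.251866

a=41.653 sag=52.145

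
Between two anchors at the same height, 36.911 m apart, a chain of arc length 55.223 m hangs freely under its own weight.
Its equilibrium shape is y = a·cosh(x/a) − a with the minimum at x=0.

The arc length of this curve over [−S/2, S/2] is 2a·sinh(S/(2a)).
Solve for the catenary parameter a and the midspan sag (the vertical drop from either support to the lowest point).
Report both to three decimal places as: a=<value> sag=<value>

a=11.417 sag=18.462

seed: a₀ = √(S³/(24(L−S))) = √(36.911³/(24·18.312)) = 10.696956
iter 1: u=1.725304  f(a)=+2.927e+00  f'(a)=-4.557e+00  a ← 10.696956 − (+2.927e+00/-4.557e+00) = 11.339159
iter 2: u=1.627590  f(a)=+2.843e-01  f'(a)=-3.711e+00  a ← 11.339159 − (+2.843e-01/-3.711e+00) = 11.415757
iter 3: u=1.616669  f(a)=+3.319e-03  f'(a)=-3.625e+00  a ← 11.415757 − (+3.319e-03/-3.625e+00) = 11.416672
iter 4: u=1.616539  f(a)=+4.642e-07  f'(a)=-3.624e+00  a ← 11.416672 − (+4.642e-07/-3.624e+00) = 11.416673
iter 5: u=1.616539  f(a)=+1.421e-14  f'(a)=-3.624e+00  a ← 11.416673 − (+1.421e-14/-3.624e+00) = 11.416673
converged: |Δa| < 1e-12 after 5 iterations
sag = a·(cosh(S/(2a)) − 1) = 11.416673·(cosh(1.616539) − 1) = 18.462004
T_max/T_min = cosh(S/(2a)) = 2.617109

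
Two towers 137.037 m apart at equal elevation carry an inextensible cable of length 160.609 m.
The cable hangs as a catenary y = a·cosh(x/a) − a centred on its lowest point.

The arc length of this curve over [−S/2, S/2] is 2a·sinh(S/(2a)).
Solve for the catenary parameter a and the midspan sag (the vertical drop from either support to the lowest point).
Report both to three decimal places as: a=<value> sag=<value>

a=69.121 sag=36.834

seed: a₀ = √(S³/(24(L−S))) = √(137.037³/(24·23.572)) = 67.445492
iter 1: u=1.015909  f(a)=+1.247e+00  f'(a)=-7.738e-01  a ← 67.445492 − (+1.247e+00/-7.738e-01) = 69.056566
iter 2: u=0.992208  f(a)=+4.607e-02  f'(a)=-7.176e-01  a ← 69.056566 − (+4.607e-02/-7.176e-01) = 69.120764
iter 3: u=0.991287  f(a)=+6.825e-05  f'(a)=-7.155e-01  a ← 69.120764 − (+6.825e-05/-7.155e-01) = 69.120860
iter 4: u=0.991285  f(a)=+1.503e-10  f'(a)=-7.155e-01  a ← 69.120860 − (+1.503e-10/-7.155e-01) = 69.120860
iter 5: u=0.991285  f(a)=-2.842e-14  f'(a)=-7.155e-01  a ← 69.120860 − (-2.842e-14/-7.155e-01) = 69.120860
converged: |Δa| < 1e-12 after 5 iterations
sag = a·(cosh(S/(2a)) − 1) = 69.120860·(cosh(0.991285) − 1) = 36.834348
T_max/T_min = cosh(S/(2a)) = 1.532898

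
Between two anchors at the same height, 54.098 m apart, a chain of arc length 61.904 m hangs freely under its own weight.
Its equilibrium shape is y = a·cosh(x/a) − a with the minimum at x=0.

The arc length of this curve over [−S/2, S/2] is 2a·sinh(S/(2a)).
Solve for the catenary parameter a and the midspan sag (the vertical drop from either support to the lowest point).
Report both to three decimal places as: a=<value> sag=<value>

a=29.680 sag=13.203

seed: a₀ = √(S³/(24(L−S))) = √(54.098³/(24·7.806)) = 29.070461
iter 1: u=0.930463  f(a)=+3.450e-01  f'(a)=-5.850e-01  a ← 29.070461 − (+3.450e-01/-5.850e-01) = 29.660135
iter 2: u=0.911965  f(a)=+1.078e-02  f'(a)=-5.490e-01  a ← 29.660135 − (+1.078e-02/-5.490e-01) = 29.679764
iter 3: u=0.911362  f(a)=+1.127e-05  f'(a)=-5.478e-01  a ← 29.679764 − (+1.127e-05/-5.478e-01) = 29.679784
iter 4: u=0.911361  f(a)=+1.233e-11  f'(a)=-5.478e-01  a ← 29.679784 − (+1.233e-11/-5.478e-01) = 29.679784
converged: |Δa| < 1e-12 after 4 iterations
sag = a·(cosh(S/(2a)) − 1) = 29.679784·(cosh(0.911361) − 1) = 13.202798
T_max/T_min = cosh(S/(2a)) = 1.444841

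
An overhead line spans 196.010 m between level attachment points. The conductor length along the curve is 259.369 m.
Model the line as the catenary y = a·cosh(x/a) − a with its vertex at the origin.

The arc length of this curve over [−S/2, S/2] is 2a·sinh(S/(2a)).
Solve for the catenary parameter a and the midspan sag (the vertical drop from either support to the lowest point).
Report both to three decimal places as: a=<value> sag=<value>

seed: a₀ = √(S³/(24(L−S))) = √(196.010³/(24·63.359)) = 70.373243
iter 1: u=1.392646  f(a)=+6.436e+00  f'(a)=-2.175e+00  a ← 70.373243 − (+6.436e+00/-2.175e+00) = 73.332197
iter 2: u=1.336453  f(a)=+4.282e-01  f'(a)=-1.894e+00  a ← 73.332197 − (+4.282e-01/-1.894e+00) = 73.558214
iter 3: u=1.332346  f(a)=+2.194e-03  f'(a)=-1.875e+00  a ← 73.558214 − (+2.194e-03/-1.875e+00) = 73.559384
iter 4: u=1.332325  f(a)=+5.824e-08  f'(a)=-1.875e+00  a ← 73.559384 − (+5.824e-08/-1.875e+00) = 73.559384
iter 5: u=1.332325  f(a)=+0.000e+00  f'(a)=-1.875e+00  a ← 73.559384 − (+0.000e+00/-1.875e+00) = 73.559384
converged: |Δa| < 1e-12 after 5 iterations
sag = a·(cosh(S/(2a)) − 1) = 73.559384·(cosh(1.332325) − 1) = 75.534722
T_max/T_min = cosh(S/(2a)) = 2.026854

a=73.559 sag=75.535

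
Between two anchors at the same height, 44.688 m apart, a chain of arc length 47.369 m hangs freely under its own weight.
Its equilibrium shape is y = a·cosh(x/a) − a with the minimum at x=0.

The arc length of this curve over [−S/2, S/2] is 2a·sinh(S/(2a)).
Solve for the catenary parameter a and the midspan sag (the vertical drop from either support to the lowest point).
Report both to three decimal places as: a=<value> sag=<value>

seed: a₀ = √(S³/(24(L−S))) = √(44.688³/(24·2.681)) = 37.241945
iter 1: u=0.599969  f(a)=+4.867e-02  f'(a)=-1.492e-01  a ← 37.241945 − (+4.867e-02/-1.492e-01) = 37.568082
iter 2: u=0.594760  f(a)=+6.467e-04  f'(a)=-1.453e-01  a ← 37.568082 − (+6.467e-04/-1.453e-01) = 37.572534
iter 3: u=0.594690  f(a)=+1.176e-07  f'(a)=-1.452e-01  a ← 37.572534 − (+1.176e-07/-1.452e-01) = 37.572534
iter 4: u=0.594690  f(a)=+0.000e+00  f'(a)=-1.452e-01  a ← 37.572534 − (+0.000e+00/-1.452e-01) = 37.572534
converged: |Δa| < 1e-12 after 4 iterations
sag = a·(cosh(S/(2a)) − 1) = 37.572534·(cosh(0.594690) − 1) = 6.842000
T_max/T_min = cosh(S/(2a)) = 1.182101

a=37.573 sag=6.842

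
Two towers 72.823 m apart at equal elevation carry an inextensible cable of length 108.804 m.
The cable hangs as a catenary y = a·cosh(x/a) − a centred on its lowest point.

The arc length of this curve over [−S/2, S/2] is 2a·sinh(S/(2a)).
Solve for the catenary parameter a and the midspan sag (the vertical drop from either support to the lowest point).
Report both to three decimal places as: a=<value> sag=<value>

seed: a₀ = √(S³/(24(L−S))) = √(72.823³/(24·35.981)) = 21.147577
iter 1: u=1.721781  f(a)=+5.726e+00  f'(a)=-4.525e+00  a ← 21.147577 − (+5.726e+00/-4.525e+00) = 22.413066
iter 2: u=1.624566  f(a)=+5.542e-01  f'(a)=-3.687e+00  a ← 22.413066 − (+5.542e-01/-3.687e+00) = 22.563363
iter 3: u=1.613744  f(a)=+6.421e-03  f'(a)=-3.602e+00  a ← 22.563363 − (+6.421e-03/-3.602e+00) = 22.565146
iter 4: u=1.613617  f(a)=+8.840e-07  f'(a)=-3.601e+00  a ← 22.565146 − (+8.840e-07/-3.601e+00) = 22.565146
iter 5: u=1.613617  f(a)=-1.421e-14  f'(a)=-3.601e+00  a ← 22.565146 − (-1.421e-14/-3.601e+00) = 22.565146
converged: |Δa| < 1e-12 after 5 iterations
sag = a·(cosh(S/(2a)) − 1) = 22.565146·(cosh(1.613617) − 1) = 36.331063
T_max/T_min = cosh(S/(2a)) = 2.610052

a=22.565 sag=36.331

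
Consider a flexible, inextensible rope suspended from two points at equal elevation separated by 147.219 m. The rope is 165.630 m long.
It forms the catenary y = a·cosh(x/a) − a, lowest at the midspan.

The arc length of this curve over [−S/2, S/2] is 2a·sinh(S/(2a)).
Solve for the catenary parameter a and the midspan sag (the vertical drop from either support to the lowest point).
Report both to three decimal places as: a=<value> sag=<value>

a=86.527 sag=33.245

seed: a₀ = √(S³/(24(L−S))) = √(147.219³/(24·18.411)) = 84.977018
iter 1: u=0.866228  f(a)=+7.032e-01  f'(a)=-4.667e-01  a ← 84.977018 − (+7.032e-01/-4.667e-01) = 86.483732
iter 2: u=0.851137  f(a)=+1.914e-02  f'(a)=-4.416e-01  a ← 86.483732 − (+1.914e-02/-4.416e-01) = 86.527070
iter 3: u=0.850711  f(a)=+1.506e-05  f'(a)=-4.409e-01  a ← 86.527070 − (+1.506e-05/-4.409e-01) = 86.527104
iter 4: u=0.850710  f(a)=+9.322e-12  f'(a)=-4.409e-01  a ← 86.527104 − (+9.322e-12/-4.409e-01) = 86.527104
converged: |Δa| < 1e-12 after 4 iterations
sag = a·(cosh(S/(2a)) − 1) = 86.527104·(cosh(0.850710) − 1) = 33.244612
T_max/T_min = cosh(S/(2a)) = 1.384210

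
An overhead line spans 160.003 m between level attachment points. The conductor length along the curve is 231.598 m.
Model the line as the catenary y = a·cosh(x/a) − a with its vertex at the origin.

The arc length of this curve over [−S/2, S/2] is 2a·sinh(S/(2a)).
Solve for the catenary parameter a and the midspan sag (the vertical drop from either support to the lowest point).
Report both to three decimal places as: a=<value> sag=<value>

a=51.814 sag=75.048

seed: a₀ = √(S³/(24(L−S))) = √(160.003³/(24·71.595)) = 48.825334
iter 1: u=1.638524  f(a)=+1.025e+01  f'(a)=-3.799e+00  a ← 48.825334 − (+1.025e+01/-3.799e+00) = 51.522743
iter 2: u=1.552741  f(a)=+9.106e-01  f'(a)=-3.152e+00  a ← 51.522743 − (+9.106e-01/-3.152e+00) = 51.811669
iter 3: u=1.544083  f(a)=+8.737e-03  f'(a)=-3.091e+00  a ← 51.811669 − (+8.737e-03/-3.091e+00) = 51.814495
iter 4: u=1.543998  f(a)=+8.215e-07  f'(a)=-3.091e+00  a ← 51.814495 − (+8.215e-07/-3.091e+00) = 51.814495
iter 5: u=1.543998  f(a)=+5.684e-14  f'(a)=-3.091e+00  a ← 51.814495 − (+5.684e-14/-3.091e+00) = 51.814495
converged: |Δa| < 1e-12 after 5 iterations
sag = a·(cosh(S/(2a)) − 1) = 51.814495·(cosh(1.543998) − 1) = 75.048227
T_max/T_min = cosh(S/(2a)) = 2.448402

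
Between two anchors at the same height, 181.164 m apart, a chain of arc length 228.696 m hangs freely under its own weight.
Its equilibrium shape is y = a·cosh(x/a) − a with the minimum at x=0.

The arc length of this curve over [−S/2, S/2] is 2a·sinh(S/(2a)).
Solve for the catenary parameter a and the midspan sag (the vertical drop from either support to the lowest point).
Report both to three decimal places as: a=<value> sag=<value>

a=74.880 sag=61.804

seed: a₀ = √(S³/(24(L−S))) = √(181.164³/(24·47.532)) = 72.195343
iter 1: u=1.254679  f(a)=+3.885e+00  f'(a)=-1.536e+00  a ← 72.195343 − (+3.885e+00/-1.536e+00) = 74.724321
iter 2: u=1.212216  f(a)=+2.135e-01  f'(a)=-1.371e+00  a ← 74.724321 − (+2.135e-01/-1.371e+00) = 74.879958
iter 3: u=1.209696  f(a)=+7.274e-04  f'(a)=-1.362e+00  a ← 74.879958 − (+7.274e-04/-1.362e+00) = 74.880492
iter 4: u=1.209688  f(a)=+8.510e-09  f'(a)=-1.362e+00  a ← 74.880492 − (+8.510e-09/-1.362e+00) = 74.880492
iter 5: u=1.209688  f(a)=+0.000e+00  f'(a)=-1.362e+00  a ← 74.880492 − (+0.000e+00/-1.362e+00) = 74.880492
converged: |Δa| < 1e-12 after 5 iterations
sag = a·(cosh(S/(2a)) − 1) = 74.880492·(cosh(1.209688) − 1) = 61.803644
T_max/T_min = cosh(S/(2a)) = 1.825364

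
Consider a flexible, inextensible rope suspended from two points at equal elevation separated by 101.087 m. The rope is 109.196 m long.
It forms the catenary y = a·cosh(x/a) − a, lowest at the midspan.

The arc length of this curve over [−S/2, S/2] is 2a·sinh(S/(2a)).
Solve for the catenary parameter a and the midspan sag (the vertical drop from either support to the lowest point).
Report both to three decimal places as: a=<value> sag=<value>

a=73.715 sag=18.017

seed: a₀ = √(S³/(24(L−S))) = √(101.087³/(24·8.109)) = 72.854049
iter 1: u=0.693764  f(a)=+1.974e-01  f'(a)=-2.335e-01  a ← 72.854049 − (+1.974e-01/-2.335e-01) = 73.699400
iter 2: u=0.685806  f(a)=+3.488e-03  f'(a)=-2.253e-01  a ← 73.699400 − (+3.488e-03/-2.253e-01) = 73.714882
iter 3: u=0.685662  f(a)=+1.133e-06  f'(a)=-2.252e-01  a ← 73.714882 − (+1.133e-06/-2.252e-01) = 73.714887
iter 4: u=0.685662  f(a)=+1.137e-13  f'(a)=-2.252e-01  a ← 73.714887 − (+1.137e-13/-2.252e-01) = 73.714887
converged: |Δa| < 1e-12 after 4 iterations
sag = a·(cosh(S/(2a)) − 1) = 73.714887·(cosh(0.685662) − 1) = 18.017475
T_max/T_min = cosh(S/(2a)) = 1.244421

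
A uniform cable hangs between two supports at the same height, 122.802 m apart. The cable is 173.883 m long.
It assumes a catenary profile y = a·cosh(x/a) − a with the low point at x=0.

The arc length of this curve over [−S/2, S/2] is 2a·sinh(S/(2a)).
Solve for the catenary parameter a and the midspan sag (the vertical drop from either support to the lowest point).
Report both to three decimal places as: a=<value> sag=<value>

seed: a₀ = √(S³/(24(L−S))) = √(122.802³/(24·51.081)) = 38.866268
iter 1: u=1.579802  f(a)=+6.767e+00  f'(a)=-3.346e+00  a ← 38.866268 − (+6.767e+00/-3.346e+00) = 40.888648
iter 2: u=1.501664  f(a)=+5.640e-01  f'(a)=-2.809e+00  a ← 40.888648 − (+5.640e-01/-2.809e+00) = 41.089415
iter 3: u=1.494326  f(a)=+4.706e-03  f'(a)=-2.763e+00  a ← 41.089415 − (+4.706e-03/-2.763e+00) = 41.091118
iter 4: u=1.494265  f(a)=+3.337e-07  f'(a)=-2.762e+00  a ← 41.091118 − (+3.337e-07/-2.762e+00) = 41.091118
iter 5: u=1.494265  f(a)=-2.842e-14  f'(a)=-2.762e+00  a ← 41.091118 − (-2.842e-14/-2.762e+00) = 41.091118
converged: |Δa| < 1e-12 after 5 iterations
sag = a·(cosh(S/(2a)) − 1) = 41.091118·(cosh(1.494265) − 1) = 55.071787
T_max/T_min = cosh(S/(2a)) = 2.340236

a=41.091 sag=55.072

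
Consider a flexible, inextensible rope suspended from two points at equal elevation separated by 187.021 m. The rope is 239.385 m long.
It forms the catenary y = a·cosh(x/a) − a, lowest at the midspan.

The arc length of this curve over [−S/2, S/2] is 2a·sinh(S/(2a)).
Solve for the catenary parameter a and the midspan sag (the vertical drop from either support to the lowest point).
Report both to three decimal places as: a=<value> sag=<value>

seed: a₀ = √(S³/(24(L−S))) = √(187.021³/(24·52.364)) = 72.146212
iter 1: u=1.296125  f(a)=+4.579e+00  f'(a)=-1.711e+00  a ← 72.146212 − (+4.579e+00/-1.711e+00) = 74.822824
iter 2: u=1.249759  f(a)=+2.671e-01  f'(a)=-1.516e+00  a ← 74.822824 − (+2.671e-01/-1.516e+00) = 74.999001
iter 3: u=1.246823  f(a)=+1.034e-03  f'(a)=-1.505e+00  a ← 74.999001 − (+1.034e-03/-1.505e+00) = 74.999688
iter 4: u=1.246812  f(a)=+1.562e-08  f'(a)=-1.504e+00  a ← 74.999688 − (+1.562e-08/-1.504e+00) = 74.999688
iter 5: u=1.246812  f(a)=+2.842e-14  f'(a)=-1.504e+00  a ← 74.999688 − (+2.842e-14/-1.504e+00) = 74.999688
converged: |Δa| < 1e-12 after 5 iterations
sag = a·(cosh(S/(2a)) − 1) = 74.999688·(cosh(1.246812) − 1) = 66.249198
T_max/T_min = cosh(S/(2a)) = 1.883326

a=75.000 sag=66.249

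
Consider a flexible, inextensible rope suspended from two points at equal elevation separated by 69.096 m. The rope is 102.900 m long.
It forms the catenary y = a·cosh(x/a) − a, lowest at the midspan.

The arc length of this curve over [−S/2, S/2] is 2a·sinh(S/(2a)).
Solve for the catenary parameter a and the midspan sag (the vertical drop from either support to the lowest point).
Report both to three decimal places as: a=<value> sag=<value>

seed: a₀ = √(S³/(24(L−S))) = √(69.096³/(24·33.804)) = 20.164604
iter 1: u=1.713299  f(a)=+5.323e+00  f'(a)=-4.446e+00  a ← 20.164604 − (+5.323e+00/-4.446e+00) = 21.361797
iter 2: u=1.617280  f(a)=+5.109e-01  f'(a)=-3.630e+00  a ← 21.361797 − (+5.109e-01/-3.630e+00) = 21.502527
iter 3: u=1.606695  f(a)=+5.809e-03  f'(a)=-3.548e+00  a ← 21.502527 − (+5.809e-03/-3.548e+00) = 21.504165
iter 4: u=1.606573  f(a)=+7.700e-07  f'(a)=-3.547e+00  a ← 21.504165 − (+7.700e-07/-3.547e+00) = 21.504165
iter 5: u=1.606573  f(a)=+1.421e-14  f'(a)=-3.547e+00  a ← 21.504165 − (+1.421e-14/-3.547e+00) = 21.504165
converged: |Δa| < 1e-12 after 5 iterations
sag = a·(cosh(S/(2a)) − 1) = 21.504165·(cosh(1.606573) − 1) = 34.259009
T_max/T_min = cosh(S/(2a)) = 2.593134

a=21.504 sag=34.259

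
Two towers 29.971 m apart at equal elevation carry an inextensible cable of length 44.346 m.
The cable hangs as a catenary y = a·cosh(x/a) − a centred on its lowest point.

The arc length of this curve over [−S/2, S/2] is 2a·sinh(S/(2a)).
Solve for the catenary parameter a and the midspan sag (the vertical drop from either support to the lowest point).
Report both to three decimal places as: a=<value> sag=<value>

a=9.410 sag=14.677

seed: a₀ = √(S³/(24(L−S))) = √(29.971³/(24·14.375)) = 8.833693
iter 1: u=1.696403  f(a)=+2.216e+00  f'(a)=-4.293e+00  a ← 8.833693 − (+2.216e+00/-4.293e+00) = 9.349900
iter 2: u=1.602744  f(a)=+2.091e-01  f'(a)=-3.518e+00  a ← 9.349900 − (+2.091e-01/-3.518e+00) = 9.409340
iter 3: u=1.592620  f(a)=+2.290e-03  f'(a)=-3.441e+00  a ← 9.409340 − (+2.290e-03/-3.441e+00) = 9.410005
iter 4: u=1.592507  f(a)=+2.813e-07  f'(a)=-3.440e+00  a ← 9.410005 − (+2.813e-07/-3.440e+00) = 9.410005
iter 5: u=1.592507  f(a)=+7.105e-15  f'(a)=-3.440e+00  a ← 9.410005 − (+7.105e-15/-3.440e+00) = 9.410005
converged: |Δa| < 1e-12 after 5 iterations
sag = a·(cosh(S/(2a)) − 1) = 9.410005·(cosh(1.592507) − 1) = 14.677131
T_max/T_min = cosh(S/(2a)) = 2.559737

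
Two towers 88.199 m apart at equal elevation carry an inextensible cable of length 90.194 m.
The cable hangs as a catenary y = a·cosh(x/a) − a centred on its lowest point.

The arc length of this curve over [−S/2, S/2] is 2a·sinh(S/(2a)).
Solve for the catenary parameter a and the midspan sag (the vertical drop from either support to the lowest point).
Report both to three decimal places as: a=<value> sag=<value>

a=120.111 sag=8.187

seed: a₀ = √(S³/(24(L−S))) = √(88.199³/(24·1.995)) = 119.706690
iter 1: u=0.368396  f(a)=+1.358e-02  f'(a)=-3.379e-02  a ← 119.706690 − (+1.358e-02/-3.379e-02) = 120.108675
iter 2: u=0.367163  f(a)=+6.872e-05  f'(a)=-3.344e-02  a ← 120.108675 − (+6.872e-05/-3.344e-02) = 120.110729
iter 3: u=0.367157  f(a)=+1.779e-09  f'(a)=-3.344e-02  a ← 120.110729 − (+1.779e-09/-3.344e-02) = 120.110729
iter 4: u=0.367157  f(a)=-2.842e-14  f'(a)=-3.344e-02  a ← 120.110729 − (-2.842e-14/-3.344e-02) = 120.110729
converged: |Δa| < 1e-12 after 4 iterations
sag = a·(cosh(S/(2a)) − 1) = 120.110729·(cosh(0.367157) − 1) = 8.187075
T_max/T_min = cosh(S/(2a)) = 1.068163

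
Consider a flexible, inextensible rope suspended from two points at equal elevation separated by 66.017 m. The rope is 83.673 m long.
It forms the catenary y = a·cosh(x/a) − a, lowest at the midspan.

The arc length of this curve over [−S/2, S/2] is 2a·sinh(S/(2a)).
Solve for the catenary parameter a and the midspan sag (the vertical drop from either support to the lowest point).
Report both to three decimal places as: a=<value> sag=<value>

seed: a₀ = √(S³/(24(L−S))) = √(66.017³/(24·17.656)) = 26.057449
iter 1: u=1.266759  f(a)=+1.472e+00  f'(a)=-1.585e+00  a ← 26.057449 − (+1.472e+00/-1.585e+00) = 26.985860
iter 2: u=1.223178  f(a)=+8.233e-02  f'(a)=-1.413e+00  a ← 26.985860 − (+8.233e-02/-1.413e+00) = 27.044139
iter 3: u=1.220542  f(a)=+2.913e-04  f'(a)=-1.403e+00  a ← 27.044139 − (+2.913e-04/-1.403e+00) = 27.044347
iter 4: u=1.220532  f(a)=+3.675e-09  f'(a)=-1.403e+00  a ← 27.044347 − (+3.675e-09/-1.403e+00) = 27.044347
iter 5: u=1.220532  f(a)=+0.000e+00  f'(a)=-1.403e+00  a ← 27.044347 − (+0.000e+00/-1.403e+00) = 27.044347
converged: |Δa| < 1e-12 after 5 iterations
sag = a·(cosh(S/(2a)) − 1) = 27.044347·(cosh(1.220532) − 1) = 22.772211
T_max/T_min = cosh(S/(2a)) = 1.842032

a=27.044 sag=22.772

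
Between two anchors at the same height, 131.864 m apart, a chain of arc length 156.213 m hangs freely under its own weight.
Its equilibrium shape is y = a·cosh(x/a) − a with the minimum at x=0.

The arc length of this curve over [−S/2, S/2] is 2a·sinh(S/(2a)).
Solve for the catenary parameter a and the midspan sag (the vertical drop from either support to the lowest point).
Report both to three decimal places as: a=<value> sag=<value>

seed: a₀ = √(S³/(24(L−S))) = √(131.864³/(24·24.349)) = 62.638764
iter 1: u=1.052575  f(a)=+1.385e+00  f'(a)=-8.671e-01  a ← 62.638764 − (+1.385e+00/-8.671e-01) = 64.236084
iter 2: u=1.026401  f(a)=+5.475e-02  f'(a)=-7.997e-01  a ← 64.236084 − (+5.475e-02/-7.997e-01) = 64.304539
iter 3: u=1.025309  f(a)=+9.334e-05  f'(a)=-7.970e-01  a ← 64.304539 − (+9.334e-05/-7.970e-01) = 64.304656
iter 4: u=1.025307  f(a)=+2.723e-10  f'(a)=-7.970e-01  a ← 64.304656 − (+2.723e-10/-7.970e-01) = 64.304656
iter 5: u=1.025307  f(a)=+2.842e-14  f'(a)=-7.970e-01  a ← 64.304656 − (+2.842e-14/-7.970e-01) = 64.304656
converged: |Δa| < 1e-12 after 5 iterations
sag = a·(cosh(S/(2a)) − 1) = 64.304656·(cosh(1.025307) − 1) = 36.867050
T_max/T_min = cosh(S/(2a)) = 1.573319

a=64.305 sag=36.867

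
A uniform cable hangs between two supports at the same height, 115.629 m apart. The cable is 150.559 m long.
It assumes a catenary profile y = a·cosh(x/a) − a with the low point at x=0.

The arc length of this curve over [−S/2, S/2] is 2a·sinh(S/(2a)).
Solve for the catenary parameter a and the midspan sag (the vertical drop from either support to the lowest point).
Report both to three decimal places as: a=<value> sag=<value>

seed: a₀ = √(S³/(24(L−S))) = √(115.629³/(24·34.930)) = 42.943283
iter 1: u=1.346299  f(a)=+3.306e+00  f'(a)=-1.941e+00  a ← 42.943283 − (+3.306e+00/-1.941e+00) = 44.646012
iter 2: u=1.294953  f(a)=+2.068e-01  f'(a)=-1.705e+00  a ← 44.646012 − (+2.068e-01/-1.705e+00) = 44.767258
iter 3: u=1.291446  f(a)=+9.285e-04  f'(a)=-1.690e+00  a ← 44.767258 − (+9.285e-04/-1.690e+00) = 44.767807
iter 4: u=1.291430  f(a)=+1.891e-08  f'(a)=-1.690e+00  a ← 44.767807 − (+1.891e-08/-1.690e+00) = 44.767807
iter 5: u=1.291430  f(a)=+0.000e+00  f'(a)=-1.690e+00  a ← 44.767807 − (+0.000e+00/-1.690e+00) = 44.767807
converged: |Δa| < 1e-12 after 5 iterations
sag = a·(cosh(S/(2a)) − 1) = 44.767807·(cosh(1.291430) − 1) = 42.817349
T_max/T_min = cosh(S/(2a)) = 1.956432

a=44.768 sag=42.817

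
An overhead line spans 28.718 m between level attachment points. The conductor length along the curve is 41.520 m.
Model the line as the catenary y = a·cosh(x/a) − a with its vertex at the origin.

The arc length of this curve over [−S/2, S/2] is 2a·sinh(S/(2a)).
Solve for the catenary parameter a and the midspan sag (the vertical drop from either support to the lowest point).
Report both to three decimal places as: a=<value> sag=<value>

a=9.316 sag=13.439

seed: a₀ = √(S³/(24(L−S))) = √(28.718³/(24·12.802)) = 8.779843
iter 1: u=1.635451  f(a)=+1.825e+00  f'(a)=-3.775e+00  a ← 8.779843 − (+1.825e+00/-3.775e+00) = 9.263413
iter 2: u=1.550077  f(a)=+1.616e-01  f'(a)=-3.133e+00  a ← 9.263413 − (+1.616e-01/-3.133e+00) = 9.315007
iter 3: u=1.541491  f(a)=+1.540e-03  f'(a)=-3.074e+00  a ← 9.315007 − (+1.540e-03/-3.074e+00) = 9.315508
iter 4: u=1.541408  f(a)=+1.427e-07  f'(a)=-3.073e+00  a ← 9.315508 − (+1.427e-07/-3.073e+00) = 9.315508
iter 5: u=1.541408  f(a)=+0.000e+00  f'(a)=-3.073e+00  a ← 9.315508 − (+0.000e+00/-3.073e+00) = 9.315508
converged: |Δa| < 1e-12 after 5 iterations
sag = a·(cosh(S/(2a)) − 1) = 9.315508·(cosh(1.541408) − 1) = 13.438751
T_max/T_min = cosh(S/(2a)) = 2.442621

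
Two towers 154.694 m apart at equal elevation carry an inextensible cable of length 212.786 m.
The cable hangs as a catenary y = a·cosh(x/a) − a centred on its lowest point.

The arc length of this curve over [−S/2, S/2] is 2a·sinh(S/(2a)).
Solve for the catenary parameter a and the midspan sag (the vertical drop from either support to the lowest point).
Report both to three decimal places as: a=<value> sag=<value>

a=54.212 sag=65.197

seed: a₀ = √(S³/(24(L−S))) = √(154.694³/(24·58.092)) = 51.528372
iter 1: u=1.501057  f(a)=+6.907e+00  f'(a)=-2.805e+00  a ← 51.528372 − (+6.907e+00/-2.805e+00) = 53.990341
iter 2: u=1.432608  f(a)=+5.259e-01  f'(a)=-2.393e+00  a ← 53.990341 − (+5.259e-01/-2.393e+00) = 54.210081
iter 3: u=1.426801  f(a)=+3.603e-03  f'(a)=-2.360e+00  a ← 54.210081 − (+3.603e-03/-2.360e+00) = 54.211608
iter 4: u=1.426761  f(a)=+1.718e-07  f'(a)=-2.360e+00  a ← 54.211608 − (+1.718e-07/-2.360e+00) = 54.211608
iter 5: u=1.426761  f(a)=-2.842e-14  f'(a)=-2.360e+00  a ← 54.211608 − (-2.842e-14/-2.360e+00) = 54.211608
converged: |Δa| < 1e-12 after 5 iterations
sag = a·(cosh(S/(2a)) − 1) = 54.211608·(cosh(1.426761) − 1) = 65.196804
T_max/T_min = cosh(S/(2a)) = 2.202635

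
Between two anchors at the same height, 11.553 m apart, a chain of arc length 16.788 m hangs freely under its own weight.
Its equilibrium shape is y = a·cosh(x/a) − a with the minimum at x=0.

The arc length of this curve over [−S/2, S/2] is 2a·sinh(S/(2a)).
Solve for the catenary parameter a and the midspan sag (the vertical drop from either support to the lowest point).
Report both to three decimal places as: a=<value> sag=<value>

seed: a₀ = √(S³/(24(L−S))) = √(11.553³/(24·5.235)) = 3.503307
iter 1: u=1.648871  f(a)=+7.595e-01  f'(a)=-3.884e+00  a ← 3.503307 − (+7.595e-01/-3.884e+00) = 3.698843
iter 2: u=1.561704  f(a)=+6.822e-02  f'(a)=-3.215e+00  a ← 3.698843 − (+6.822e-02/-3.215e+00) = 3.720064
iter 3: u=1.552796  f(a)=+6.705e-04  f'(a)=-3.152e+00  a ← 3.720064 − (+6.705e-04/-3.152e+00) = 3.720277
iter 4: u=1.552707  f(a)=+6.618e-08  f'(a)=-3.151e+00  a ← 3.720277 − (+6.618e-08/-3.151e+00) = 3.720277
iter 5: u=1.552707  f(a)=-3.553e-15  f'(a)=-3.151e+00  a ← 3.720277 − (-3.553e-15/-3.151e+00) = 3.720277
converged: |Δa| < 1e-12 after 5 iterations
sag = a·(cosh(S/(2a)) − 1) = 3.720277·(cosh(1.552707) − 1) = 5.461210
T_max/T_min = cosh(S/(2a)) = 2.467958

a=3.720 sag=5.461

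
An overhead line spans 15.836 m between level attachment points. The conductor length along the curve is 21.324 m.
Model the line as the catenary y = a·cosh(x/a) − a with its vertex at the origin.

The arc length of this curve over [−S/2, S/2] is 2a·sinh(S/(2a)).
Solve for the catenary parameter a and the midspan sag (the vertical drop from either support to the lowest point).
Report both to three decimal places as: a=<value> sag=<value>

a=5.756 sag=6.360

seed: a₀ = √(S³/(24(L−S))) = √(15.836³/(24·5.488)) = 5.491052
iter 1: u=1.441982  f(a)=+5.996e-01  f'(a)=-2.447e+00  a ← 5.491052 − (+5.996e-01/-2.447e+00) = 5.736144
iter 2: u=1.380370  f(a)=+4.248e-02  f'(a)=-2.111e+00  a ← 5.736144 − (+4.248e-02/-2.111e+00) = 5.756268
iter 3: u=1.375544  f(a)=+2.492e-04  f'(a)=-2.086e+00  a ← 5.756268 − (+2.492e-04/-2.086e+00) = 5.756388
iter 4: u=1.375515  f(a)=+8.687e-09  f'(a)=-2.086e+00  a ← 5.756388 − (+8.687e-09/-2.086e+00) = 5.756388
iter 5: u=1.375515  f(a)=-7.105e-15  f'(a)=-2.086e+00  a ← 5.756388 − (-7.105e-15/-2.086e+00) = 5.756388
converged: |Δa| < 1e-12 after 5 iterations
sag = a·(cosh(S/(2a)) − 1) = 5.756388·(cosh(1.375515) − 1) = 6.360305
T_max/T_min = cosh(S/(2a)) = 2.104913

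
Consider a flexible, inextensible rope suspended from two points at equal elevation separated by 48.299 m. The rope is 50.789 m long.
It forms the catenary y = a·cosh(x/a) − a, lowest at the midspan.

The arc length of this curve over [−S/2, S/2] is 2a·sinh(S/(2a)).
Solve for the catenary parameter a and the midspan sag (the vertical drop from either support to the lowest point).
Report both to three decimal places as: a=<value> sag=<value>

a=43.753 sag=6.836

seed: a₀ = √(S³/(24(L−S))) = √(48.299³/(24·2.490)) = 43.421209
iter 1: u=0.556168  f(a)=+3.880e-02  f'(a)=-1.183e-01  a ← 43.421209 − (+3.880e-02/-1.183e-01) = 43.749214
iter 2: u=0.551998  f(a)=+4.440e-04  f'(a)=-1.156e-01  a ← 43.749214 − (+4.440e-04/-1.156e-01) = 43.753055
iter 3: u=0.551950  f(a)=+5.965e-08  f'(a)=-1.156e-01  a ← 43.753055 − (+5.965e-08/-1.156e-01) = 43.753056
iter 4: u=0.551950  f(a)=-7.105e-15  f'(a)=-1.156e-01  a ← 43.753056 − (-7.105e-15/-1.156e-01) = 43.753056
converged: |Δa| < 1e-12 after 4 iterations
sag = a·(cosh(S/(2a)) − 1) = 43.753056·(cosh(0.551950) − 1) = 6.835584
T_max/T_min = cosh(S/(2a)) = 1.156231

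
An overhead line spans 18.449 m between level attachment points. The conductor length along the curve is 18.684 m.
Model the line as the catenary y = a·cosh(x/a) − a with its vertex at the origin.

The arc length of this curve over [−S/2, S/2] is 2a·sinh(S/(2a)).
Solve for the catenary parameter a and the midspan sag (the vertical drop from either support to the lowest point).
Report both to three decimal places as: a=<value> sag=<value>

a=33.431 sag=1.281

seed: a₀ = √(S³/(24(L−S))) = √(18.449³/(24·0.235)) = 33.367195
iter 1: u=0.276454  f(a)=+8.997e-04  f'(a)=-1.419e-02  a ← 33.367195 − (+8.997e-04/-1.419e-02) = 33.430579
iter 2: u=0.275930  f(a)=+2.570e-06  f'(a)=-1.411e-02  a ← 33.430579 − (+2.570e-06/-1.411e-02) = 33.430761
iter 3: u=0.275929  f(a)=+2.111e-11  f'(a)=-1.411e-02  a ← 33.430761 − (+2.111e-11/-1.411e-02) = 33.430761
iter 4: u=0.275929  f(a)=+0.000e+00  f'(a)=-1.411e-02  a ← 33.430761 − (+0.000e+00/-1.411e-02) = 33.430761
converged: |Δa| < 1e-12 after 4 iterations
sag = a·(cosh(S/(2a)) − 1) = 33.430761·(cosh(0.275929) − 1) = 1.280746
T_max/T_min = cosh(S/(2a)) = 1.038310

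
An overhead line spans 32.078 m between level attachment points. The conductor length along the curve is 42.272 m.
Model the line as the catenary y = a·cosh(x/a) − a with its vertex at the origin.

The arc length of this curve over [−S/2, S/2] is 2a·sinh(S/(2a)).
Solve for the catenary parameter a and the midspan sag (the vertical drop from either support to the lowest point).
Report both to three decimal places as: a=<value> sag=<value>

a=12.133 sag=12.238

seed: a₀ = √(S³/(24(L−S))) = √(32.078³/(24·10.194)) = 11.615368
iter 1: u=1.380843  f(a)=+1.017e+00  f'(a)=-2.114e+00  a ← 11.615368 − (+1.017e+00/-2.114e+00) = 12.096628
iter 2: u=1.325907  f(a)=+6.663e-02  f'(a)=-1.845e+00  a ← 12.096628 − (+6.663e-02/-1.845e+00) = 12.132745
iter 3: u=1.321960  f(a)=+3.303e-04  f'(a)=-1.827e+00  a ← 12.132745 − (+3.303e-04/-1.827e+00) = 12.132926
iter 4: u=1.321940  f(a)=+8.203e-09  f'(a)=-1.827e+00  a ← 12.132926 − (+8.203e-09/-1.827e+00) = 12.132926
iter 5: u=1.321940  f(a)=+7.105e-15  f'(a)=-1.827e+00  a ← 12.132926 − (+7.105e-15/-1.827e+00) = 12.132926
converged: |Δa| < 1e-12 after 5 iterations
sag = a·(cosh(S/(2a)) − 1) = 12.132926·(cosh(1.321940) − 1) = 12.237925
T_max/T_min = cosh(S/(2a)) = 2.008654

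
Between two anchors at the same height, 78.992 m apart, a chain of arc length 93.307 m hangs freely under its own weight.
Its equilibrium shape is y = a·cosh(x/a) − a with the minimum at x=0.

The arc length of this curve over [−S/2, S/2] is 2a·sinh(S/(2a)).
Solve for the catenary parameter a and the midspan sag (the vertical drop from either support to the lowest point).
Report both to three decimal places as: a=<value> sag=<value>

a=38.866 sag=21.856

seed: a₀ = √(S³/(24(L−S))) = √(78.992³/(24·14.315)) = 37.876808
iter 1: u=1.042749  f(a)=+7.987e-01  f'(a)=-8.413e-01  a ← 37.876808 − (+7.987e-01/-8.413e-01) = 38.826164
iter 2: u=1.017252  f(a)=+3.101e-02  f'(a)=-7.771e-01  a ← 38.826164 − (+3.101e-02/-7.771e-01) = 38.866073
iter 3: u=1.016208  f(a)=+5.095e-05  f'(a)=-7.746e-01  a ← 38.866073 − (+5.095e-05/-7.746e-01) = 38.866139
iter 4: u=1.016206  f(a)=+1.380e-10  f'(a)=-7.746e-01  a ← 38.866139 − (+1.380e-10/-7.746e-01) = 38.866139
iter 5: u=1.016206  f(a)=+0.000e+00  f'(a)=-7.746e-01  a ← 38.866139 − (+0.000e+00/-7.746e-01) = 38.866139
converged: |Δa| < 1e-12 after 5 iterations
sag = a·(cosh(S/(2a)) − 1) = 38.866139·(cosh(1.016206) − 1) = 21.855569
T_max/T_min = cosh(S/(2a)) = 1.562329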